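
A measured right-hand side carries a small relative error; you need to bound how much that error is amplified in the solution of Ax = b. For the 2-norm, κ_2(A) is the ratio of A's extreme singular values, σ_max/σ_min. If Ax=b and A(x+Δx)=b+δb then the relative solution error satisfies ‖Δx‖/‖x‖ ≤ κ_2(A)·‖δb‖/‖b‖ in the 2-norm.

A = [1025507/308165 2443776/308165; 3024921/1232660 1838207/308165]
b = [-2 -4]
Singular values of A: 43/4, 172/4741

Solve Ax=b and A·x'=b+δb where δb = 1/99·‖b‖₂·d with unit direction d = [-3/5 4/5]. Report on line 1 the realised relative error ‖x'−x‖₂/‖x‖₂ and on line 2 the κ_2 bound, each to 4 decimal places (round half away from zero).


largest singular value 43/4, smallest 172/4741
κ = σ_max/σ_min = (43/4)/(172/4741) = 296.3125
perturbation bound = 296.3125·1/99 = 2.9931
solve Ax = b  →  x = [50.7442 -21.5465]
‖b‖₂ = 4.4721 and ‖x‖₂ = 55.1292
δb = ε·‖b‖·d = [-0.0271 0.0361]; solving A·Δx = δb gives ‖Δx‖ = 1.2451
relative error = 0.0226
realised/bound (from unrounded values) ≈ 0.0075

0.0226
2.9931


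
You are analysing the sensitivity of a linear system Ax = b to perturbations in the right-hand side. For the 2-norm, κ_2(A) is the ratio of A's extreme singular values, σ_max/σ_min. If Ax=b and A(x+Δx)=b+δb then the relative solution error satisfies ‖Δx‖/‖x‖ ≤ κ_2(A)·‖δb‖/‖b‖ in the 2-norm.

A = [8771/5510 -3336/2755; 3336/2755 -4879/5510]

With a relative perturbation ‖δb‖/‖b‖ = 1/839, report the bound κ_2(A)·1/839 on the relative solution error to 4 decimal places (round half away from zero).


0.1313

form AᵀA = [4857841/1214404 -910728/303601; -910728/303601 2732809/1214404] with trace 3795325/607202 and determinant 15625/4857616
λ_max, λ_min = (3795325/607202 ± √3599937022500/92173567201)/2 = 25/4, 625/1214404
κ = σ_max/σ_min = (5/2)/(25/1102) = 110.2000
bound on ‖Δx‖/‖x‖: κ·ε = 110.2000·1/839 = 0.1313


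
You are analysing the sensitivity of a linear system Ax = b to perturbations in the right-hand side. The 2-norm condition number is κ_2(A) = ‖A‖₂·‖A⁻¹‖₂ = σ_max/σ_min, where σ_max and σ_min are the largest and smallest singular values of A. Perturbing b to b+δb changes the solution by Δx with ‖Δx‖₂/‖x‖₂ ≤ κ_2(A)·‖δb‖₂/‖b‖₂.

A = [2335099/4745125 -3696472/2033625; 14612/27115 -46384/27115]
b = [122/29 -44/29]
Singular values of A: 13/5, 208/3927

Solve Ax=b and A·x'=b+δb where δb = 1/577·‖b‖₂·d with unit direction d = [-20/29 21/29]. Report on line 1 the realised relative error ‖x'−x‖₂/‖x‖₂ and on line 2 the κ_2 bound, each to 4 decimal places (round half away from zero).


σ_max = 13/5, σ_min = 208/3927
κ = σ_max/σ_min = (13/5)/(208/3927) = 49.0875
perturbation bound = 49.0875·1/577 = 0.0851
solve Ax = b  →  x = [-72.2831 -21.8838]
‖b‖₂ = 4.4721 and ‖x‖₂ = 75.5231
Δx = A⁻¹·δb where δb = 1/577·4.4721·d; ‖Δx‖ = 0.1463
realised ‖Δx‖/‖x‖ = 0.0019
realised/bound (from unrounded values) ≈ 0.0228

0.0019
0.0851


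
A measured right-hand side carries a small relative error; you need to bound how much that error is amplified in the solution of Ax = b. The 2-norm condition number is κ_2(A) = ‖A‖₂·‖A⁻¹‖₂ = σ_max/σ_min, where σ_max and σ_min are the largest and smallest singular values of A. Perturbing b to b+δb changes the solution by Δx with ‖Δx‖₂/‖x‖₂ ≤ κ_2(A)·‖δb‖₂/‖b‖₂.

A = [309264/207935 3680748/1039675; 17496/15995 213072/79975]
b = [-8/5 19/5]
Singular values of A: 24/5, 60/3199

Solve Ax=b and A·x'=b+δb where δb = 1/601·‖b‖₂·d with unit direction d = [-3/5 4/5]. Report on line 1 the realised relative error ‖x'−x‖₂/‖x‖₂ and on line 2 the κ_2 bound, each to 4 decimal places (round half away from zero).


0.0017
0.4258

from the listed singular values, σ₁ = 24/5, σ_n = 60/3199
κ = σ_max/σ_min = (24/5)/(60/3199) = 255.9200
perturbation bound = 255.9200·1/601 = 0.4258
solve Ax = b  →  x = [-196.7814 82.2179]
‖b‖₂ = 4.1231 and ‖x‖₂ = 213.2668
Δx = A⁻¹·δb where δb = 1/601·4.1231·d; ‖Δx‖ = 0.3658
dividing the unrounded norms, ‖Δx‖/‖x‖ = 0.0017
tightness: 0.0017 against a bound of 0.4258 (unrounded ratio ≈ 0.0040)


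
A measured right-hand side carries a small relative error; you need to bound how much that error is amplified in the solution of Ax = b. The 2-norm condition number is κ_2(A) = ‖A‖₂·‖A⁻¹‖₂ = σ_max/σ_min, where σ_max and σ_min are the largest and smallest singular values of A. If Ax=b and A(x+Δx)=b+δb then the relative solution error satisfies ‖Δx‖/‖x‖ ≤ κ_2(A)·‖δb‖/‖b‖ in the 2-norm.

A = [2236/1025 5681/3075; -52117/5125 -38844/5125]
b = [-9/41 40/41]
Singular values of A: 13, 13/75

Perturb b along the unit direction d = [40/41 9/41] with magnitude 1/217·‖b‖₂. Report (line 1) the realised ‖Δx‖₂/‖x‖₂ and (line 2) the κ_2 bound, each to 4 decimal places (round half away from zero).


σ_max = 13, σ_min = 13/75
condition number: 13 ÷ (13/75) = 75.0000
worst-case relative error ≤ 75.0000 × 1/217 = 0.3456
solve Ax = b  →  x = [-0.0615 -0.0462]
2-norm of b is 1.0000; of x, 0.0769
re-solving with b+δb shifts x by Δx of norm 0.0266
realised ‖Δx‖/‖x‖ = 0.3456
so the bound is sharp here: realised error equals the bound

0.3456
0.3456


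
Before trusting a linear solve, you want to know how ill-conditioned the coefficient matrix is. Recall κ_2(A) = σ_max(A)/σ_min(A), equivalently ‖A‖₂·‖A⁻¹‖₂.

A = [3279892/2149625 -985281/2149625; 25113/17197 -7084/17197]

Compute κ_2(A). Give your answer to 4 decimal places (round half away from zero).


118.6000

M = AᵀA = [24508676929/5494515625 -7147812672/5494515625; -7147812672/5494515625 2086669321/5494515625]. tr(M)=42552554/8791225, det(M)=14641/8791225
char-poly roots: 121/25 and 121/351649
so κ_2 = √((121/25) / (121/351649)) = 118.6000


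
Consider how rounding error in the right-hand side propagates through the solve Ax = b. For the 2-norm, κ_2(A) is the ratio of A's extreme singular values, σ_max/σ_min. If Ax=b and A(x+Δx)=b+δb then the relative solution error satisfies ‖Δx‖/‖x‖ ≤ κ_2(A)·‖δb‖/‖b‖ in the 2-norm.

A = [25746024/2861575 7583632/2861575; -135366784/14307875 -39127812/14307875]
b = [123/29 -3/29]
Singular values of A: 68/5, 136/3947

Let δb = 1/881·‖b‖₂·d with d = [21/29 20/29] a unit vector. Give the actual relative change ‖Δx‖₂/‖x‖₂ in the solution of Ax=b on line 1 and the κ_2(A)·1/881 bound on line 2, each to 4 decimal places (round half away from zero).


largest singular value 68/5, smallest 136/3947
κ_2(A) = (68/5) / (136/3947) = 394.7000
κ_2(A)·‖δb‖/‖b‖ = 0.4480
solve Ax = b  →  x = [-24.1668 83.6453]
‖b‖ = 4.2426, ‖x‖ = 87.0665
Δx = A⁻¹·δb where δb = 1/881·4.2426·d; ‖Δx‖ = 0.1398
realised ‖Δx‖/‖x‖ = 0.0016
tightness: 0.0016 against a bound of 0.4480 (unrounded ratio ≈ 0.0036)

0.0016
0.4480


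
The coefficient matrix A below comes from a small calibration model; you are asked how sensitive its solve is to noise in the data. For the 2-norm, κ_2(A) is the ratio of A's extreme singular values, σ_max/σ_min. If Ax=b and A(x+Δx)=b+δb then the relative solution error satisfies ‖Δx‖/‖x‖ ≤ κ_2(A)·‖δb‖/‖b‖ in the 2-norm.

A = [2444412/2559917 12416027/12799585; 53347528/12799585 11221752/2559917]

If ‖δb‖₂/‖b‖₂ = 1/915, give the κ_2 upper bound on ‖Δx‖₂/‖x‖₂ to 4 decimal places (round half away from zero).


AᵀA = [1781878342864/97459474225 74836717956/3898378969; 74836717956/3898378969 1964515571209/97459474225]; tr = 4454689553/115885225, det = 59105344/2897130625
solving λ² − 4454689553/115885225·λ + 59105344/2897130625 = 0 gives λ = 961/25, 61504/115885225
κ = σ_max/σ_min = (31/5)/(248/10765) = 269.1250
worst-case relative error ≤ 269.1250 × 1/915 = 0.2941

0.2941


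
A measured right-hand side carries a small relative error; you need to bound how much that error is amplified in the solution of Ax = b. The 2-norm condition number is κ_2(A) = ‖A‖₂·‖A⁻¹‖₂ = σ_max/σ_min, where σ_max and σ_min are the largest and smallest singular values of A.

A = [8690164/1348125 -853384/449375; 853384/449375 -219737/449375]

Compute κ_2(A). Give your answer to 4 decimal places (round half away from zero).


AᵀA = [131317325776/2907905625 -12765771256/969301875; -12765771256/969301875 1242477761/323100625]; tr = 227999401/4652649, det = 960400/4652649
eigenvalues of AᵀA: λ = (tr ± √(tr²−4·det))/2 = 49, 19600/4652649
κ_2(A) = √(λ_max/λ_min) = √(49 / (19600/4652649)) = 107.8500

107.8500


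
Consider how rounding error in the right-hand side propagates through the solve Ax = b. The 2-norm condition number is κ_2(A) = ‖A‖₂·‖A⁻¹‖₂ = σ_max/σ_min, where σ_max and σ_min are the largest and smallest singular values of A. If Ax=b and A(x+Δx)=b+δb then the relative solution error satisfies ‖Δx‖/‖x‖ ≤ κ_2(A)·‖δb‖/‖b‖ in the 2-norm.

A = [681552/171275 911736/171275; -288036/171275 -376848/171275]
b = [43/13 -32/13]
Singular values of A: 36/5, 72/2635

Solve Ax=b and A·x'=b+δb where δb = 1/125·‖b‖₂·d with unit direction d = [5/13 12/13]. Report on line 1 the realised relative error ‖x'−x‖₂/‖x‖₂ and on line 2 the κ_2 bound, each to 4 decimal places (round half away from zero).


from the listed singular values, σ₁ = 36/5, σ_n = 72/2635
condition number: (36/5) ÷ (72/2635) = 263.5000
worst-case relative error ≤ 263.5000 × 1/125 = 2.1080
solve Ax = b  →  x = [29.6111 -21.5139]
‖b‖₂ = 4.1231 and ‖x‖₂ = 36.6014
Δx = A⁻¹·δb where δb = 1/125·4.1231·d; ‖Δx‖ = 1.2072
dividing the unrounded norms, ‖Δx‖/‖x‖ = 0.0330
tightness: 0.0330 against a bound of 2.1080 (unrounded ratio ≈ 0.0156)

0.0330
2.1080


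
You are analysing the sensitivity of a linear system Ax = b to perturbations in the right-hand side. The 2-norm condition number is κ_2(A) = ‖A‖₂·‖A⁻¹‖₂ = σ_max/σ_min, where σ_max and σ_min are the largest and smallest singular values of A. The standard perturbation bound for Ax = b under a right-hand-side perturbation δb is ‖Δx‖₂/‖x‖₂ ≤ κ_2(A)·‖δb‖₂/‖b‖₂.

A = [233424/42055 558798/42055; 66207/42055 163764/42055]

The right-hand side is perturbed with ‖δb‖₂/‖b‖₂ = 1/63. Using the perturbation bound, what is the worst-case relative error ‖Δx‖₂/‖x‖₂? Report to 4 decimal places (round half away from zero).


5.1349

form AᵀA = [2354805225/70744921 5651167500/70744921; 5651167500/70744921 13562954100/70744921] with trace 94187925/418609 and determinant 202500/418609
λ_max, λ_min = (94187925/418609 ± √8871026142515625/175233494881)/2 = 225, 900/418609
so κ_2 = √(225 / (900/418609)) = 323.5000
perturbation bound = 323.5000·1/63 = 5.1349


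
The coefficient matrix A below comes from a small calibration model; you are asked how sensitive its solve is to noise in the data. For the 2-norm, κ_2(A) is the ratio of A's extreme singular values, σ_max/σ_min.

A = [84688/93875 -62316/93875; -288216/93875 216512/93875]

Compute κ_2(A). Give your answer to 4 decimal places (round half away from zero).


375.5000

M = AᵀA = [144384832/14100025 -108287424/14100025; -108287424/14100025 81217168/14100025]. tr(M)=9024080/564001, det(M)=1024/564001
solving λ² − 9024080/564001·λ + 1024/564001 = 0 gives λ = 16, 64/564001
κ = σ_max/σ_min = 4/(8/751) = 375.5000


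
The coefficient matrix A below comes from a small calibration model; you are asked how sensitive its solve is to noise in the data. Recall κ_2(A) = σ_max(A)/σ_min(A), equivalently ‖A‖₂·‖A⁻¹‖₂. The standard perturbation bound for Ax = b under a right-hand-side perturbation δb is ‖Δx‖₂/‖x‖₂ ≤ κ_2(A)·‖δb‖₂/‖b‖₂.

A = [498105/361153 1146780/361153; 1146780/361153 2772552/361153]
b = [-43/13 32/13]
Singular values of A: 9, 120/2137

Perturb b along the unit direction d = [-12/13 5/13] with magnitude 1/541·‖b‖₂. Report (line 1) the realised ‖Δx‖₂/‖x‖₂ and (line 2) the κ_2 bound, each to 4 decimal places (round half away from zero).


from the listed singular values, σ₁ = 9, σ_n = 120/2137
κ_2(A) = 9 / (120/2137) = 160.2750
worst-case relative error ≤ 160.2750 × 1/541 = 0.2963
solve Ax = b  →  x = [-65.7111 27.5000]
‖b‖ = 4.1231, ‖x‖ = 71.2334
with δb = [-0.0070 0.0029], A·Δx = δb → ‖Δx‖ = 0.1357
relative error = 0.0019
realised/bound (from unrounded values) ≈ 0.0064

0.0019
0.2963


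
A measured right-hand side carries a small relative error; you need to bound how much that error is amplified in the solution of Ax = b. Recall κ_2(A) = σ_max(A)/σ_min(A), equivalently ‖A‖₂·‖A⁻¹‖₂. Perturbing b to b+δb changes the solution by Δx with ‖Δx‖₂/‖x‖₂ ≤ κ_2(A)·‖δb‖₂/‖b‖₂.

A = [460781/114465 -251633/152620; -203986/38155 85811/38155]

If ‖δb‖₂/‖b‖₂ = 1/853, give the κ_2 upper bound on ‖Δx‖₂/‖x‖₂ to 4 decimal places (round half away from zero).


0.2581

AᵀA = [23472468949/524089449 -13039944685/698785932; -13039944685/698785932 7245424409/931714576]; tr = 2608096585/49617936, det = 707281/12404484
solving λ² − 2608096585/49617936·λ + 707281/12404484 = 0 gives λ = 841/16, 3364/3101121
so κ_2 = √((841/16) / (3364/3101121)) = 220.1250
worst-case relative error ≤ 220.1250 × 1/853 = 0.2581


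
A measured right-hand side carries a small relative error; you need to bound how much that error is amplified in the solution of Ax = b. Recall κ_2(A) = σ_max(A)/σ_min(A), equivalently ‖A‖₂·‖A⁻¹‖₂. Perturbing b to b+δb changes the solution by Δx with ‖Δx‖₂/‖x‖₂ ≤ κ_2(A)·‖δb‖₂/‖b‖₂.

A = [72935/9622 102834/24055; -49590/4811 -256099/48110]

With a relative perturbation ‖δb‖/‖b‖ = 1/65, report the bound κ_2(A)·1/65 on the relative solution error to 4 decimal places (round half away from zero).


form AᵀA = [15156186625/92582884 2020014720/23145721; 2020014720/23145721 4315440961/92582884] with trace 33687937/160178 and determinant 17682025/1281424
solving λ² − 33687937/160178·λ + 17682025/1281424 = 0 gives λ = 841/4, 21025/320356
so κ_2 = √((841/4) / (21025/320356)) = 56.6000
worst-case relative error ≤ 56.6000 × 1/65 = 0.8708

0.8708


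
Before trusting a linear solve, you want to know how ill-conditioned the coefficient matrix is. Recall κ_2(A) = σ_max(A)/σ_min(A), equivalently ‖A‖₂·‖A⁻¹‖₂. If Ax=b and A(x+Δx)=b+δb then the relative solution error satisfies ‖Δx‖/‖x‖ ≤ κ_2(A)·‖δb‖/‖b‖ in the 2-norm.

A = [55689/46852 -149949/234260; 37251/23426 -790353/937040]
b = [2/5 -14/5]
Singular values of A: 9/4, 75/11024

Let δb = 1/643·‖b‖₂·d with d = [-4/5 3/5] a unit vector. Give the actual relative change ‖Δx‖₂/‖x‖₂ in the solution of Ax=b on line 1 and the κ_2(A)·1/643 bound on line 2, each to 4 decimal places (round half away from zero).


largest singular value 9/4, smallest 75/11024
κ_2(A) = (9/4) / (75/11024) = 330.7200
worst-case relative error ≤ 330.7200 × 1/643 = 0.5143
solve Ax = b  →  x = [-139.1247 -258.9699]
‖b‖₂ = 2.8284 and ‖x‖₂ = 293.9747
with δb = [-0.0035 0.0026], A·Δx = δb → ‖Δx‖ = 0.6466
realised ‖Δx‖/‖x‖ = 0.0022
realised/bound (from unrounded values) ≈ 0.0043

0.0022
0.5143


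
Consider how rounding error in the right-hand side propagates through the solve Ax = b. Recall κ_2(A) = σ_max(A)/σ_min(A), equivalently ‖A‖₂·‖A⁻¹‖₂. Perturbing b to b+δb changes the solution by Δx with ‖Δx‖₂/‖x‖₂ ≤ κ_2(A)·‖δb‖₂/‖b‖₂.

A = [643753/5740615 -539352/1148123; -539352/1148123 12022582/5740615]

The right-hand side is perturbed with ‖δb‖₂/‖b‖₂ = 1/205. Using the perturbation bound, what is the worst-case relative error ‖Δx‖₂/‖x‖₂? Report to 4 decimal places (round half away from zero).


M = AᵀA = [4572833089/19604200225 -812803464/784168009; -812803464/784168009 90312309604/19604200225]. tr(M)=56445653/11662225, det(M)=58564/291555625
eigenvalues of AᵀA: λ = (tr ± √(tr²−4·det))/2 = 121/25, 484/11662225
so κ_2 = √((121/25) / (484/11662225)) = 341.5000
κ_2(A)·‖δb‖/‖b‖ = 1.6659

1.6659


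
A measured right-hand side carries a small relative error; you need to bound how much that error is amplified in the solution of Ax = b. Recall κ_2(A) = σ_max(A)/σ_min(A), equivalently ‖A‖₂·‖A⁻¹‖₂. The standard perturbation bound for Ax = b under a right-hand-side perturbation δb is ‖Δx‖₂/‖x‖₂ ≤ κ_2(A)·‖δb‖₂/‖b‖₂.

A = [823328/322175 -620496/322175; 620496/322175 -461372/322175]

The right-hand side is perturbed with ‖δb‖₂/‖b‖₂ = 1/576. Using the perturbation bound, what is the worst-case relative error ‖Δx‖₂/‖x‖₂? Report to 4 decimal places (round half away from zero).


AᵀA = [42515371264/4151869225 -31886048448/4151869225; -31886048448/4151869225 23915176336/4151869225]; tr = 2657221904/166074769, det = 409600/166074769
char-poly roots: 16 and 25600/166074769
κ_2(A) = √(λ_max/λ_min) = √(16 / (25600/166074769)) = 322.1750
κ_2(A)·‖δb‖/‖b‖ = 0.5593

0.5593


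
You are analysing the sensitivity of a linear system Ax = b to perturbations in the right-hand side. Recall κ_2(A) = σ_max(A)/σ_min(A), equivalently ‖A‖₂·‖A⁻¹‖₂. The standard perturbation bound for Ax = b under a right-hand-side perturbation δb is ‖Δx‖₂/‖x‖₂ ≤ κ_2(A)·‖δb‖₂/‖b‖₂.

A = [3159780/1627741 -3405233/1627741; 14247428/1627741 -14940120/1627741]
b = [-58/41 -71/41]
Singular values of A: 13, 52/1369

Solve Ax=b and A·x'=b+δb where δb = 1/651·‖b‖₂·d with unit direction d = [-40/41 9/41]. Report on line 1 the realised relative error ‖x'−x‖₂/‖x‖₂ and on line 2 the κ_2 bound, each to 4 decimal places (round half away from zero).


0.0034
0.5257

largest singular value 13, smallest 52/1369
κ_2(A) = 13 / (52/1369) = 342.2500
worst-case relative error ≤ 342.2500 × 1/651 = 0.5257
solve Ax = b  →  x = [18.9582 18.2679]
‖b‖₂ = 2.2361 and ‖x‖₂ = 26.3274
re-solving with b+δb shifts x by Δx of norm 0.0904
dividing the unrounded norms, ‖Δx‖/‖x‖ = 0.0034
realised/bound (from unrounded values) ≈ 0.0065


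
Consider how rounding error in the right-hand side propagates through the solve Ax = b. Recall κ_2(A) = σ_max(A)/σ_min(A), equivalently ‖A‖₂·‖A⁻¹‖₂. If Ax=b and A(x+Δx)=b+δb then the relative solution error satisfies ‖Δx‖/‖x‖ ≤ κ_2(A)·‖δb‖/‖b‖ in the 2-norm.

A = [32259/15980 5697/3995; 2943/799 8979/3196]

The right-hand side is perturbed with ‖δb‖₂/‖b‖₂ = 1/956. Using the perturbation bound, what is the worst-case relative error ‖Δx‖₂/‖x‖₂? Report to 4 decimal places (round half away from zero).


0.0688

AᵀA = [15588729/883600 730458/55225; 730458/55225 8771121/883600]; tr = 487197/17672, det = 99225/565504
char-poly roots: 441/16 and 225/35344
κ = σ_max/σ_min = (21/4)/(15/188) = 65.8000
bound on ‖Δx‖/‖x‖: κ·ε = 65.8000·1/956 = 0.0688


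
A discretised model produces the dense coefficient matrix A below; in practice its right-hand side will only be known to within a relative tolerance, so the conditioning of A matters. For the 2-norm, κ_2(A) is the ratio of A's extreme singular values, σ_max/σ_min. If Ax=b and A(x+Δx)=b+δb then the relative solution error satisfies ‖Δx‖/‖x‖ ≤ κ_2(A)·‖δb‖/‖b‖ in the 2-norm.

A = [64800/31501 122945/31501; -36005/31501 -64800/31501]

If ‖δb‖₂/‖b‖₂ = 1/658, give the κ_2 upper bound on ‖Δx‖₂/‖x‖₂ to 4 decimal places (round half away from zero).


form AᵀA = [19015225/3433609 35640000/3433609; 35640000/3433609 66832225/3433609] with trace 297050/11881 and determinant 625/11881
λ_max, λ_min = (297050/11881 ± √88209000000/141158161)/2 = 25, 25/11881
σ_max=√25=5, σ_min=√(25/11881)=(5/109) → κ = 109.0000
bound on ‖Δx‖/‖x‖: κ·ε = 109.0000·1/658 = 0.1657

0.1657


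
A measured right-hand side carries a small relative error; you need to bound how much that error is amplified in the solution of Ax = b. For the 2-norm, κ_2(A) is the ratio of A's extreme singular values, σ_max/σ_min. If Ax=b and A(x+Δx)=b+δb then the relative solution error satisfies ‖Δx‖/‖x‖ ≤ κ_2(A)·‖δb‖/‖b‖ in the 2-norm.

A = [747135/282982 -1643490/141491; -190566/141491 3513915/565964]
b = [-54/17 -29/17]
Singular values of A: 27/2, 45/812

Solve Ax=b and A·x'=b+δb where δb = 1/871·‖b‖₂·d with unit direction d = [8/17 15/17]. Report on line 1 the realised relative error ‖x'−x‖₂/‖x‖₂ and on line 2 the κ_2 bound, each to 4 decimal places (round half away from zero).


σ_max = 27/2, σ_min = 45/812
κ = σ_max/σ_min = (27/2)/(45/812) = 243.6000
worst-case relative error ≤ 243.6000 × 1/871 = 0.2797
solve Ax = b  →  x = [-52.8455 -11.7384]
2-norm of b is 3.6056; of x, 54.1335
δb = ε·‖b‖·d = [0.0019 0.0037]; solving A·Δx = δb gives ‖Δx‖ = 0.0747
dividing the unrounded norms, ‖Δx‖/‖x‖ = 0.0014
realised/bound (from unrounded values) ≈ 0.0049

0.0014
0.2797


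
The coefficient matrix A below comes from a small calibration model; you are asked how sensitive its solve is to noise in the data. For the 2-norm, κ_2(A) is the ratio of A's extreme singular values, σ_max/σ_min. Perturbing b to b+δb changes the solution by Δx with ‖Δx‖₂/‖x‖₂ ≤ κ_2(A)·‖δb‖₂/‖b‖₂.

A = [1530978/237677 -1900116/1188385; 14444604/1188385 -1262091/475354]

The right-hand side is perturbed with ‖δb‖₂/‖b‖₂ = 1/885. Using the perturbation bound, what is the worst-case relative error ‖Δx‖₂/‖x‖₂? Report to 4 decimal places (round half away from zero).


form AᵀA = [924719465844/4886709025 -8321272074/195468361; -8321272074/195468361 187763341041/19546836100] with trace 2312100657/11628100 and determinant 395254161/72675625
solving λ² − 2312100657/11628100·λ + 395254161/72675625 = 0 gives λ = 19881/100, 79524/2907025
σ_max=√(19881/100)=(141/10), σ_min=√(79524/2907025)=(282/1705) → κ = 85.2500
perturbation bound = 85.2500·1/885 = 0.0963

0.0963


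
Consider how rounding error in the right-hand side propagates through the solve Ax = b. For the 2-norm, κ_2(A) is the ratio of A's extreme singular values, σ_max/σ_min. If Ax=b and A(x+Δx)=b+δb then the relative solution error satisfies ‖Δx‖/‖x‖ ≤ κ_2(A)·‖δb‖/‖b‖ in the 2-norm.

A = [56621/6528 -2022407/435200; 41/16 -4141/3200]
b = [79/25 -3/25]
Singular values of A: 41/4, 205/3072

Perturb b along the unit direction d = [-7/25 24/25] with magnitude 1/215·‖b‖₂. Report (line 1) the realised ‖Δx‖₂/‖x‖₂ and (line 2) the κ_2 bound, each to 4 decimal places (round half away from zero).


0.0147
0.7144

σ_max = 41/4, σ_min = 205/3072
κ = σ_max/σ_min = (41/4)/(205/3072) = 153.6000
bound on ‖Δx‖/‖x‖: κ·ε = 153.6000·1/215 = 0.7144
solve Ax = b  →  x = [-6.7937 -13.3601]
‖b‖ = 3.1623, ‖x‖ = 14.9882
with δb = [-0.0041 0.0141], A·Δx = δb → ‖Δx‖ = 0.2204
dividing the unrounded norms, ‖Δx‖/‖x‖ = 0.0147
so the bound overstates the realised error by a factor of ≈ 48.5818 (computed from the unrounded values)


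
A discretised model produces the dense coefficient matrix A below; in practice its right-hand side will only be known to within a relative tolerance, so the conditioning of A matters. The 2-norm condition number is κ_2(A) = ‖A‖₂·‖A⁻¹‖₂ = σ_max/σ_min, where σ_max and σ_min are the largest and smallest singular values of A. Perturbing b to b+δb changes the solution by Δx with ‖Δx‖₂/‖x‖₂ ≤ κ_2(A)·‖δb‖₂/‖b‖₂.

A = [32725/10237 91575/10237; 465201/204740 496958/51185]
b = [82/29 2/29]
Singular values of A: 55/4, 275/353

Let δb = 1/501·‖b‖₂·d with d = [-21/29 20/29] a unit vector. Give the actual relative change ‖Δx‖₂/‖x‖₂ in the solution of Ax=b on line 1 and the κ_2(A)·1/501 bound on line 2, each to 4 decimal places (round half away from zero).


from the listed singular values, σ₁ = 55/4, σ_n = 275/353
κ = σ_max/σ_min = (55/4)/(275/353) = 17.6500
bound on ‖Δx‖/‖x‖: κ·ε = 17.6500·1/501 = 0.0352
solve Ax = b  →  x = [2.5053 -0.5792]
‖b‖₂ = 2.8284 and ‖x‖₂ = 2.5714
Δx = A⁻¹·δb where δb = 1/501·2.8284·d; ‖Δx‖ = 0.0072
relative error = 0.0028
so the bound overstates the realised error by a factor of ≈ 12.5004 (computed from the unrounded values)

0.0028
0.0352


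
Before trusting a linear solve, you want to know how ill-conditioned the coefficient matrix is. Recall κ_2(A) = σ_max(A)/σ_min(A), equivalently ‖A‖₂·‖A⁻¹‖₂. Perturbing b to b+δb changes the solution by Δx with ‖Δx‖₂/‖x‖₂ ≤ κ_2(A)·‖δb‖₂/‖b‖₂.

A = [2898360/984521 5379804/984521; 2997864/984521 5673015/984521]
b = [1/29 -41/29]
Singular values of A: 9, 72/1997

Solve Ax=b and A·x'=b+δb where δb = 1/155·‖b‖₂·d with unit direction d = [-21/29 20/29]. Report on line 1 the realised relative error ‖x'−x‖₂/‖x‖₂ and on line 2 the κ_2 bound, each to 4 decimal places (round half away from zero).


σ_max = 9, σ_min = 72/1997
κ_2(A) = 9 / (72/1997) = 249.6250
worst-case relative error ≤ 249.6250 × 1/155 = 1.6105
solve Ax = b  →  x = [24.4208 -13.1503]
‖b‖₂ = 1.4142 and ‖x‖₂ = 27.7363
with δb = [-0.0066 0.0063], A·Δx = δb → ‖Δx‖ = 0.2531
relative error = 0.0091
realised/bound (from unrounded values) ≈ 0.0057

0.0091
1.6105


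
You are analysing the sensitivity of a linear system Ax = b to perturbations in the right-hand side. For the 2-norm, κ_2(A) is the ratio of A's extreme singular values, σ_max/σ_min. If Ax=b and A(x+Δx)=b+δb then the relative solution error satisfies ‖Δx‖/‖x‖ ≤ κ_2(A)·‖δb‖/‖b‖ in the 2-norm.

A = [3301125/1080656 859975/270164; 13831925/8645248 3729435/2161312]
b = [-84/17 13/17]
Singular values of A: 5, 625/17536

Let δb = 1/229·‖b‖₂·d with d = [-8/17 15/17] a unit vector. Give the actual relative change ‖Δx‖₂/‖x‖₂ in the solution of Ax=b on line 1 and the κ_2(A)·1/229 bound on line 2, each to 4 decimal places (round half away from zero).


0.0073
0.6126

from the listed singular values, σ₁ = 5, σ_n = 625/17536
κ_2(A) = 5 / (625/17536) = 140.2880
κ_2(A)·‖δb‖/‖b‖ = 0.6126
solve Ax = b  →  x = [-61.5044 57.4709]
‖b‖ = 5.0000, ‖x‖ = 84.1766
Δx = A⁻¹·δb where δb = 1/229·5.0000·d; ‖Δx‖ = 0.6126
relative error = 0.0073
realised/bound (from unrounded values) ≈ 0.0119


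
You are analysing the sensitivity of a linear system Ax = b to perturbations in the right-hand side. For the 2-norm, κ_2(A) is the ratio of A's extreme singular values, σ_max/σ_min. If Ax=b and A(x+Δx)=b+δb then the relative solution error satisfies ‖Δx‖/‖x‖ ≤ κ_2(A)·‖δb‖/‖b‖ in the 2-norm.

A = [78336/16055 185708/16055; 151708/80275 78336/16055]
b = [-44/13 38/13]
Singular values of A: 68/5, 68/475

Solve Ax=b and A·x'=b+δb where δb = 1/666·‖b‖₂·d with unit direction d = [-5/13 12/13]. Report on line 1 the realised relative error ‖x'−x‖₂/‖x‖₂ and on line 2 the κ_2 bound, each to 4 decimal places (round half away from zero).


0.0017
0.1426

σ_max = 68/5, σ_min = 68/475
κ_2(A) = (68/5) / (68/475) = 95.0000
perturbation bound = 95.0000·1/666 = 0.1426
solve Ax = b  →  x = [-25.8484 10.6109]
‖b‖ = 4.4721, ‖x‖ = 27.9416
δb = ε·‖b‖·d = [-0.0026 0.0062]; solving A·Δx = δb gives ‖Δx‖ = 0.0469
dividing the unrounded norms, ‖Δx‖/‖x‖ = 0.0017
realised/bound (from unrounded values) ≈ 0.0118


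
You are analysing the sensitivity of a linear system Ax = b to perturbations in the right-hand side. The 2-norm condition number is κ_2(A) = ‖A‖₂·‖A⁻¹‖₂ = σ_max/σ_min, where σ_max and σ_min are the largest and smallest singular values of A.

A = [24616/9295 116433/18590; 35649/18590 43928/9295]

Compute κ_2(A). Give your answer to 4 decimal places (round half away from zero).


AᵀA = [147785641/13823524 88642080/3455881; 88642080/3455881 851012809/13823524]; tr = 2955025/40898, det = 83521/327184
eigenvalues of AᵀA: λ = (tr ± √(tr²−4·det))/2 = 289/4, 289/81796
so κ_2 = √((289/4) / (289/81796)) = 143.0000

143.0000


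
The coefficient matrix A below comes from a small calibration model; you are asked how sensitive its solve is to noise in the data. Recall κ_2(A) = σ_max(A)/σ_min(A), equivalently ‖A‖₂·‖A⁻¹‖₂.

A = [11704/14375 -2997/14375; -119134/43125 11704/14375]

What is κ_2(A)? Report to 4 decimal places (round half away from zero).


form AᵀA = [4936244/595125 -479864/198375; -479864/198375 46709/66125] with trace 42853/4761 and determinant 4/529
solving λ² − 42853/4761·λ + 4/529 = 0 gives λ = 9, 4/4761
κ = σ_max/σ_min = 3/(2/69) = 103.5000

103.5000


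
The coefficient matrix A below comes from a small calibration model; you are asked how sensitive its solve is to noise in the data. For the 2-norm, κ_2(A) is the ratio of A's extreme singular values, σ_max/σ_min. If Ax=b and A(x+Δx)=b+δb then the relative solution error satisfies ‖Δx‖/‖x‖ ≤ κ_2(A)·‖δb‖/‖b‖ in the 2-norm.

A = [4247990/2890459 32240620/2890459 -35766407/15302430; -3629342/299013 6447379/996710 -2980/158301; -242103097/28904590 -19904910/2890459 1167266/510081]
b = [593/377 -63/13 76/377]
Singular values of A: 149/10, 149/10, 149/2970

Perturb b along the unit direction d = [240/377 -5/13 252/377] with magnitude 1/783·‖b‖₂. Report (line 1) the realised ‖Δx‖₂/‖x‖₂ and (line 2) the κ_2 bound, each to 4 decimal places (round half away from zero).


0.0022
0.3793

σ_max = 149/10, σ_min = 149/2970
condition number: (149/10) ÷ (149/2970) = 297.0000
κ_2(A)·‖δb‖/‖b‖ = 0.3793
solve Ax = b  →  x = [6.4449 11.5137 58.3254]
‖b‖₂ = 5.0990 and ‖x‖₂ = 59.7993
with δb = [0.0041 -0.0025 0.0044], A·Δx = δb → ‖Δx‖ = 0.1298
relative error = 0.0022
tightness: 0.0022 against a bound of 0.3793 (unrounded ratio ≈ 0.0057)


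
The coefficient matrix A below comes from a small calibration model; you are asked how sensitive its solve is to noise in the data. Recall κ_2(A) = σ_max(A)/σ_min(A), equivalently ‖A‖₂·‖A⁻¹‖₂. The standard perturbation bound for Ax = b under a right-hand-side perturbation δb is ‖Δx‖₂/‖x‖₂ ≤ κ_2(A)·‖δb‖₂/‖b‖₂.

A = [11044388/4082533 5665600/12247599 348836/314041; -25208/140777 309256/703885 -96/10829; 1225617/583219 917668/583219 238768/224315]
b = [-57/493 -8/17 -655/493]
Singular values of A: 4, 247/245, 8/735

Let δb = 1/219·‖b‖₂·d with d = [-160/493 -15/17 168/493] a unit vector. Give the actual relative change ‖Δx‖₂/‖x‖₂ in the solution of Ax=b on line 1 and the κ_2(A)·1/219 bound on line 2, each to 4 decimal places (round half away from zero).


largest singular value 4, smallest 8/735
condition number: 4 ÷ (8/735) = 367.5000
worst-case relative error ≤ 367.5000 × 1/219 = 1.6781
solve Ax = b  →  x = [0.1685 -1.0044 -0.0962]
‖b‖₂ = 1.4142 and ‖x‖₂ = 1.0229
Δx = A⁻¹·δb where δb = 1/219·1.4142·d; ‖Δx‖ = 0.5933
realised ‖Δx‖/‖x‖ = 0.5800
so the bound overstates the realised error by a factor of ≈ 2.8933 (computed from the unrounded values)

0.5800
1.6781


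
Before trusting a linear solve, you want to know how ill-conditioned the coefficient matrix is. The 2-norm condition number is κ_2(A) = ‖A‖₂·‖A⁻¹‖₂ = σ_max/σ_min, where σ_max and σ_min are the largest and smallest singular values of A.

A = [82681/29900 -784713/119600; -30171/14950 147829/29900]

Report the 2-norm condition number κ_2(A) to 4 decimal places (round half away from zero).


184.0000

form AᵀA = [419092189/35760400 -160899273/5721664; -160899273/5721664 38617164169/572166400] with trace 268181297/3385600 and determinant 62742241/338560000
eigenvalues of AᵀA: λ = (tr ± √(tr²−4·det))/2 = 7921/100, 7921/3385600
κ_2(A) = √(λ_max/λ_min) = √((7921/100) / (7921/3385600)) = 184.0000


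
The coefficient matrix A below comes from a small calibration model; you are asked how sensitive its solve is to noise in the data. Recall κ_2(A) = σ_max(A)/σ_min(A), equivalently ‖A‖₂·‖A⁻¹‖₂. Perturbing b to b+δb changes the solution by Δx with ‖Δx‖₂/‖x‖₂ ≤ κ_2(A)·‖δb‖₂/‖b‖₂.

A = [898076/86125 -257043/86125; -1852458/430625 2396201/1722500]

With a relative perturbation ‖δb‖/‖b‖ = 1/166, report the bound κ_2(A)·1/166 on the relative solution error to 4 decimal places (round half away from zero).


AᵀA = [139616054356/1097265625 -81429812541/2194531250; -81429812541/2194531250 190356335929/17556250000]; tr = 3878741129/28090000, det = 4879681/1755625
λ_max, λ_min = (3878741129/28090000 ± √15035860250481634641/789048100000000)/2 = 2209/16, 35344/1755625
κ_2(A) = √(λ_max/λ_min) = √((2209/16) / (35344/1755625)) = 82.8125
worst-case relative error ≤ 82.8125 × 1/166 = 0.4989

0.4989


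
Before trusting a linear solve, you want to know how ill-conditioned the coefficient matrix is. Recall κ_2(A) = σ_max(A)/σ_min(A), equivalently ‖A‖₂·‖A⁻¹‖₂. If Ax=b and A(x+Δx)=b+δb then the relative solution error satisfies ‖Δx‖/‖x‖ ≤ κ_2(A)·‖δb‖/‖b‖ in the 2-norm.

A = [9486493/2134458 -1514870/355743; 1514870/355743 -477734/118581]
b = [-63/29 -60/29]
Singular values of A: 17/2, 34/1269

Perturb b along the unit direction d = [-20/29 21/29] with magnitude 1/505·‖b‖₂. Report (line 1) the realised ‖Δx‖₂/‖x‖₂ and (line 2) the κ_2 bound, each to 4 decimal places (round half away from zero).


from the listed singular values, σ₁ = 17/2, σ_n = 34/1269
κ = σ_max/σ_min = (17/2)/(34/1269) = 317.2500
perturbation bound = 317.2500·1/505 = 0.6282
solve Ax = b  →  x = [-0.2556 0.2434]
2-norm of b is 3.0000; of x, 0.3529
δb = ε·‖b‖·d = [-0.0041 0.0043]; solving A·Δx = δb gives ‖Δx‖ = 0.2217
realised ‖Δx‖/‖x‖ = 0.6282
so the bound is sharp here: realised error equals the bound

0.6282
0.6282


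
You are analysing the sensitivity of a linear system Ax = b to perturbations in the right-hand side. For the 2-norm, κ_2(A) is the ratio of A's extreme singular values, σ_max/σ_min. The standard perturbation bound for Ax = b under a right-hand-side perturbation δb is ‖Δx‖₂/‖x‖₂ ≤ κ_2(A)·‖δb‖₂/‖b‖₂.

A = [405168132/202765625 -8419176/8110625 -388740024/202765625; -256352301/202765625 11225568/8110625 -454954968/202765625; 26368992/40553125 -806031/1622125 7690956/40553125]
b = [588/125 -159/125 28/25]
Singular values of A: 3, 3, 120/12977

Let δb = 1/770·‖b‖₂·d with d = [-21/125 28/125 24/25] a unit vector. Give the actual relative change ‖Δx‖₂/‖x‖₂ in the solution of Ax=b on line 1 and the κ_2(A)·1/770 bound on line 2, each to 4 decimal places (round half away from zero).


0.4213
0.4213

σ_max = 3, σ_min = 120/12977
κ_2(A) = 3 / (120/12977) = 324.4250
bound on ‖Δx‖/‖x‖: κ·ε = 324.4250·1/770 = 0.4213
solve Ax = b  →  x = [1.3040 -0.8000 -0.6613]
‖b‖ = 5.0000, ‖x‖ = 1.6667
Δx = A⁻¹·δb where δb = 1/770·5.0000·d; ‖Δx‖ = 0.7022
relative error = 0.4213
realised/bound = 1 exactly: the bound is attained for this b and d


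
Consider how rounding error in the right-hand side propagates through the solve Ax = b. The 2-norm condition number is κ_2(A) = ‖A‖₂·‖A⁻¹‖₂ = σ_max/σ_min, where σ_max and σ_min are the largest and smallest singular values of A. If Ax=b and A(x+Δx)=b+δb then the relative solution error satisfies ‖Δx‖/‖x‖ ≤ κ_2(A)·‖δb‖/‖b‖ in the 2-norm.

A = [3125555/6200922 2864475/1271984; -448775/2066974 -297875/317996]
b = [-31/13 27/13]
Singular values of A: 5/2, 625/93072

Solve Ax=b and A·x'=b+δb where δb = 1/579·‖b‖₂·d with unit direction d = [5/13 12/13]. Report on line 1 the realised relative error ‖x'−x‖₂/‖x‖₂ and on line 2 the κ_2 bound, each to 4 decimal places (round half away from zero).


0.0055
0.6430

σ_max = 5/2, σ_min = 625/93072
condition number: (5/2) ÷ (625/93072) = 372.2880
worst-case relative error ≤ 372.2880 × 1/579 = 0.6430
solve Ax = b  →  x = [-145.5465 31.5180]
2-norm of b is 3.1623; of x, 148.9200
Δx = A⁻¹·δb where δb = 1/579·3.1623·d; ‖Δx‖ = 0.8133
relative error = 0.0055
realised/bound (from unrounded values) ≈ 0.0085


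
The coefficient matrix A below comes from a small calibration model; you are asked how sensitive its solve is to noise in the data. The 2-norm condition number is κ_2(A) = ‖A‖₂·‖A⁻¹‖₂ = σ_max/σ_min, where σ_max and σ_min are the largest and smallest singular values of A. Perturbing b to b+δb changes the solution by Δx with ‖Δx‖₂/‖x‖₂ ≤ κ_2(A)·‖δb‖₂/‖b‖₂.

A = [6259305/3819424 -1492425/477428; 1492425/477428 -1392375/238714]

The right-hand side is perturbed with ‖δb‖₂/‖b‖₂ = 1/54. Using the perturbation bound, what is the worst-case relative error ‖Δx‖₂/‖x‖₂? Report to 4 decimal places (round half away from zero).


M = AᵀA = [628817202225/50477507584 -147369506625/6309688448; -147369506625/6309688448 34540363125/788711056]. tr(M)=9824915025/174662656, det(M)=31640625/698650624
λ_max, λ_min = (9824915025/174662656 ± √96523428812870750625/30507043400974336)/2 = 225/4, 140625/174662656
so κ_2 = √((225/4) / (140625/174662656)) = 264.3200
bound on ‖Δx‖/‖x‖: κ·ε = 264.3200·1/54 = 4.8948

4.8948


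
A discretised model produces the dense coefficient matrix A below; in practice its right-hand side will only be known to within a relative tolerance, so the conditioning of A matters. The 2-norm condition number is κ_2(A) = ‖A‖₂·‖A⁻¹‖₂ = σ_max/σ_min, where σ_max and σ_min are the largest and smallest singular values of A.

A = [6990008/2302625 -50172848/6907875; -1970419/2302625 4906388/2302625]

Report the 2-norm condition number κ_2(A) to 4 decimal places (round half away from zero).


265.6875

form AᵀA = [84388420601/8483331025 -24301537876/1017999723; -24301537876/1017999723 4374349544464/76349979225] with trace 30377783017/451775025 and determinant 723394816/11294375625
eigenvalues of AᵀA: λ = (tr ± √(tr²−4·det))/2 = 1681/25, 430336/451775025
κ = σ_max/σ_min = (41/5)/(656/21255) = 265.6875


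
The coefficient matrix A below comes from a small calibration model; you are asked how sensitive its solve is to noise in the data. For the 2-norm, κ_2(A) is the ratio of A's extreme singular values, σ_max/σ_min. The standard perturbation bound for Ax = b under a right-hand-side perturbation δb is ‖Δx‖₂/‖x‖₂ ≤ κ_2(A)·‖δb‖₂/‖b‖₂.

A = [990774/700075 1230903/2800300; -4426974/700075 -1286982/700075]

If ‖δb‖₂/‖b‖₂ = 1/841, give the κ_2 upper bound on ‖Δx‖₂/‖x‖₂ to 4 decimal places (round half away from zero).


0.3045

form AᵀA = [12242553192/291555625 7141371237/583111250; 7141371237/583111250 16666439553/4664890000] with trace 340075665/7463824 and determinant 59049/1865956
λ_max, λ_min = (340075665/7463824 ± √115644406223698209/55708668702976)/2 = 729/16, 324/466489
σ_max=√(729/16)=(27/4), σ_min=√(324/466489)=(18/683) → κ = 256.1250
bound on ‖Δx‖/‖x‖: κ·ε = 256.1250·1/841 = 0.3045


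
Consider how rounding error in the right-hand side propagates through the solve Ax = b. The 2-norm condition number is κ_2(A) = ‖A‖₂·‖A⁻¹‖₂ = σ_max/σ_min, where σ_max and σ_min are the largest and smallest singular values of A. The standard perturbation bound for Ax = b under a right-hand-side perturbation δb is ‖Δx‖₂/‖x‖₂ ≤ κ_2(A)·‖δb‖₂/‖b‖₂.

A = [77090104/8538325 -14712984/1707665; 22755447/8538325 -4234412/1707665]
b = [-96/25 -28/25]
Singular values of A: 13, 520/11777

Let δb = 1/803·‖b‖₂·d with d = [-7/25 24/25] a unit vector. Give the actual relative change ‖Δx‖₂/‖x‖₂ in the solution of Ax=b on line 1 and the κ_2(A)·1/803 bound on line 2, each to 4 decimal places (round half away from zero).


from the listed singular values, σ₁ = 13, σ_n = 520/11777
κ = σ_max/σ_min = 13/(520/11777) = 294.4250
worst-case relative error ≤ 294.4250 × 1/803 = 0.3667
solve Ax = b  →  x = [-0.2228 0.2122]
2-norm of b is 4.0000; of x, 0.3077
with δb = [-0.0014 0.0048], A·Δx = δb → ‖Δx‖ = 0.1128
dividing the unrounded norms, ‖Δx‖/‖x‖ = 0.3667
realised/bound = 1 exactly: the bound is attained for this b and d

0.3667
0.3667
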